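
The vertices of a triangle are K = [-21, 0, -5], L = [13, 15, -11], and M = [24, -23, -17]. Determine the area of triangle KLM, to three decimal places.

748.835

KL = (34, 15, -6),  KM = (45, -23, -12)
i: 15·(-12) - (-6)·(-23) = -180 - 138 = -318
j: (-6)·45 - 34·(-12) = -270 - (-408) = 138
k: 34·(-23) - 15·45 = -782 - 675 = -1457
KL × KM = (-318, 138, -1457)
|KL × KM| = √2243017 ≈ 1497.6705
area = ½ · 1497.6705 ≈ 748.835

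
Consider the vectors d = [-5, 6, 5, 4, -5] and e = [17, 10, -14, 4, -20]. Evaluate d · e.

d · e = (-5)·17 + 6·10 + 5·(-14) + 4·4 + (-5)·(-20) = -85 + 60 - 70 + 16 + 100 = 21

21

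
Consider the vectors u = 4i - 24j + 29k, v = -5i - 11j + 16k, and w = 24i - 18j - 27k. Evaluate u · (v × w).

v × w:
i: (-11)·(-27) - 16·(-18) = 297 - (-288) = 585
j: 16·24 - (-5)·(-27) = 384 - 135 = 249
k: (-5)·(-18) - (-11)·24 = 90 - (-264) = 354
v × w = (585, 249, 354)
u · (v × w) = 4·585 + (-24)·249 + 29·354 = 2340 - 5976 + 10266 = 6630

6630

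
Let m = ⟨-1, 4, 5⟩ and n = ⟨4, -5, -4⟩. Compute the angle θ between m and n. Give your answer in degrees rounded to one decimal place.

154.1

m · n = (-1)·4 + 4·(-5) + 5·(-4) = -4 - 20 - 20 = -44
|m|² = 1 + 16 + 25 = 42,  |m| = √42 ≈ 6.480741
|n|² = 16 + 25 + 16 = 57,  |n| = √57 ≈ 7.549834
cos θ = -44 / (6.480741 · 7.549834) ≈ -0.89927
θ = arccos(-0.89927) ≈ 154.1°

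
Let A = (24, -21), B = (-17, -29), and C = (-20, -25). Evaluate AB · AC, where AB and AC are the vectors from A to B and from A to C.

AB = B − A = (-41, -8)
AC = C − A = (-44, -4)
AB · AC = (-41)·(-44) + (-8)·(-4) = 1804 + 32 = 1836

1836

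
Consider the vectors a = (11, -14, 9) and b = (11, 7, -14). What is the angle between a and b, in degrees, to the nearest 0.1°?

105.7

a · b = 11·11 + (-14)·7 + 9·(-14) = 121 - 98 - 126 = -103
|a|² = 121 + 196 + 81 = 398,  |a| = √398 ≈ 19.949937
|b|² = 121 + 49 + 196 = 366,  |b| = √366 ≈ 19.131126
cos θ = -103 / (19.949937 · 19.131126) ≈ -0.26987
θ = arccos(-0.26987) ≈ 105.7°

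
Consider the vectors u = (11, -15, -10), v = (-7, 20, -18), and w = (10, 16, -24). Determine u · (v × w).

6228

v × w:
i: 20·(-24) - (-18)·16 = -480 - (-288) = -192
j: (-18)·10 - (-7)·(-24) = -180 - 168 = -348
k: (-7)·16 - 20·10 = -112 - 200 = -312
v × w = (-192, -348, -312)
u · (v × w) = 11·(-192) + (-15)·(-348) + (-10)·(-312) = -2112 + 5220 + 3120 = 6228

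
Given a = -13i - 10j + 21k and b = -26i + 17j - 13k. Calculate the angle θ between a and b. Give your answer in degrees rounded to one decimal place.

96.7

a · b = (-13)·(-26) + (-10)·17 + 21·(-13) = 338 - 170 - 273 = -105
|a|² = 169 + 100 + 441 = 710,  |a| = √710 ≈ 26.645825
|b|² = 676 + 289 + 169 = 1134,  |b| = √1134 ≈ 33.674916
cos θ = -105 / (26.645825 · 33.674916) ≈ -0.11702
θ = arccos(-0.11702) ≈ 96.7°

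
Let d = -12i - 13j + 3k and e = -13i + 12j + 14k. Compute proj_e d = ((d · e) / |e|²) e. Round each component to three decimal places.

d · e = (-12)·(-13) + (-13)·12 + 3·14 = 156 - 156 + 42 = 42
|e|² = 169 + 144 + 196 = 509
proj_e d = (42/509) · (-13, 12, 14) ≈ (-1.073, 0.990, 1.155)

(-1.073, 0.990, 1.155)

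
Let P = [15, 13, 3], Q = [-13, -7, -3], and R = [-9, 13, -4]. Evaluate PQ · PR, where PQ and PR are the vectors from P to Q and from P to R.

714

PQ = Q − P = (-28, -20, -6)
PR = R − P = (-24, 0, -7)
PQ · PR = (-28)·(-24) + (-20)·0 + (-6)·(-7) = 672 + 0 + 42 = 714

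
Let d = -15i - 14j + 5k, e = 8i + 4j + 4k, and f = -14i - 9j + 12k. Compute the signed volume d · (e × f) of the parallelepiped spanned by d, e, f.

e × f:
i: 4·12 - 4·(-9) = 48 - (-36) = 84
j: 4·(-14) - 8·12 = -56 - 96 = -152
k: 8·(-9) - 4·(-14) = -72 - (-56) = -16
e × f = (84, -152, -16)
d · (e × f) = (-15)·84 + (-14)·(-152) + 5·(-16) = -1260 + 2128 - 80 = 788

788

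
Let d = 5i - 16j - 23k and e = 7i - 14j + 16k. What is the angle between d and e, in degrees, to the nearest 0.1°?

d · e = 5·7 + (-16)·(-14) + (-23)·16 = 35 + 224 - 368 = -109
|d|² = 25 + 256 + 529 = 810,  |d| = √810 ≈ 28.460499
|e|² = 49 + 196 + 256 = 501,  |e| = √501 ≈ 22.383029
cos θ = -109 / (28.460499 · 22.383029) ≈ -0.17111
θ = arccos(-0.17111) ≈ 99.9°

99.9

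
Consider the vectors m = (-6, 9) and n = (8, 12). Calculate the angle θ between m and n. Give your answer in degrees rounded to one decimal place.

67.4

m · n = (-6)·8 + 9·12 = -48 + 108 = 60
|m|² = 36 + 81 = 117,  |m| = √117 ≈ 10.816654
|n|² = 64 + 144 = 208,  |n| = √208 ≈ 14.422205
cos θ = 60 / (10.816654 · 14.422205) ≈ 0.38462
θ = arccos(0.38462) ≈ 67.4°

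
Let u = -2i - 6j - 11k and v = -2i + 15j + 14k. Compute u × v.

(81, 50, -42)

i: (-6)·14 - (-11)·15 = -84 - (-165) = 81
j: (-11)·(-2) - (-2)·14 = 22 - (-28) = 50
k: (-2)·15 - (-6)·(-2) = -30 - 12 = -42
u × v = (81, 50, -42)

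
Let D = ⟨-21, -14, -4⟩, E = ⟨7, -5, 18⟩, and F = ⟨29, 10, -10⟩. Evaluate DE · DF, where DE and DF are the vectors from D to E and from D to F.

DE = E − D = (28, 9, 22)
DF = F − D = (50, 24, -6)
DE · DF = 28·50 + 9·24 + 22·(-6) = 1400 + 216 - 132 = 1484

1484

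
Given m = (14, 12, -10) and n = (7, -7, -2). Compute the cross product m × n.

i: 12·(-2) - (-10)·(-7) = -24 - 70 = -94
j: (-10)·7 - 14·(-2) = -70 - (-28) = -42
k: 14·(-7) - 12·7 = -98 - 84 = -182
m × n = (-94, -42, -182)

(-94, -42, -182)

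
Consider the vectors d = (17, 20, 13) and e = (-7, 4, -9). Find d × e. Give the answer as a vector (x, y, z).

(-232, 62, 208)

i: 20·(-9) - 13·4 = -180 - 52 = -232
j: 13·(-7) - 17·(-9) = -91 - (-153) = 62
k: 17·4 - 20·(-7) = 68 - (-140) = 208
d × e = (-232, 62, 208)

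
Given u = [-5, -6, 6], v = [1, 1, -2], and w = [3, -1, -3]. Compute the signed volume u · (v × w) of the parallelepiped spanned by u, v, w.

19

v × w:
i: 1·(-3) - (-2)·(-1) = -3 - 2 = -5
j: (-2)·3 - 1·(-3) = -6 - (-3) = -3
k: 1·(-1) - 1·3 = -1 - 3 = -4
v × w = (-5, -3, -4)
u · (v × w) = (-5)·(-5) + (-6)·(-3) + 6·(-4) = 25 + 18 - 24 = 19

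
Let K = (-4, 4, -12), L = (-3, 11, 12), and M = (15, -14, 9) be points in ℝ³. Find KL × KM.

KL = (1, 7, 24)
KM = (19, -18, 21)
i: 7·21 - 24·(-18) = 147 - (-432) = 579
j: 24·19 - 1·21 = 456 - 21 = 435
k: 1·(-18) - 7·19 = -18 - 133 = -151
KL × KM = (579, 435, -151)

(579, 435, -151)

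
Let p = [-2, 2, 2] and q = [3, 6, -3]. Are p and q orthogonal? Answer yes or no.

yes

p · q = (-2)·3 + 2·6 + 2·(-3) = -6 + 12 - 6 = 0
Zero, so the vectors are orthogonal.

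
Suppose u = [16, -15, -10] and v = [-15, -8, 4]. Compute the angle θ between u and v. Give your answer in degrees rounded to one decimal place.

u · v = 16·(-15) + (-15)·(-8) + (-10)·4 = -240 + 120 - 40 = -160
|u|² = 256 + 225 + 100 = 581,  |u| = √581 ≈ 24.103942
|v|² = 225 + 64 + 16 = 305,  |v| = √305 ≈ 17.464249
cos θ = -160 / (24.103942 · 17.464249) ≈ -0.38009
θ = arccos(-0.38009) ≈ 112.3°

112.3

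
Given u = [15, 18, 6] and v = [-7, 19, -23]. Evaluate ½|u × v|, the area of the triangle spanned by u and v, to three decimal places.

i: 18·(-23) - 6·19 = -414 - 114 = -528
j: 6·(-7) - 15·(-23) = -42 - (-345) = 303
k: 15·19 - 18·(-7) = 285 - (-126) = 411
u × v = (-528, 303, 411)
|u × v| = √((-528)² + 303² + 411²) = √539514 ≈ 734.5162
area = ½ · 734.5162 ≈ 367.258

367.258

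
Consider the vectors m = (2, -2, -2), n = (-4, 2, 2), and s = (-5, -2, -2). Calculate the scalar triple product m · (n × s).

n × s:
i: 2·(-2) - 2·(-2) = -4 - (-4) = 0
j: 2·(-5) - (-4)·(-2) = -10 - 8 = -18
k: (-4)·(-2) - 2·(-5) = 8 - (-10) = 18
n × s = (0, -18, 18)
m · (n × s) = 2·0 + (-2)·(-18) + (-2)·18 = 0 + 36 - 36 = 0

0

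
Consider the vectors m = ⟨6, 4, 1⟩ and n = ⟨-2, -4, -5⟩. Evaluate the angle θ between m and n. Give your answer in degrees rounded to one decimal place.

m · n = 6·(-2) + 4·(-4) + 1·(-5) = -12 - 16 - 5 = -33
|m|² = 36 + 16 + 1 = 53,  |m| = √53 ≈ 7.280110
|n|² = 4 + 16 + 25 = 45,  |n| = √45 ≈ 6.708204
cos θ = -33 / (7.280110 · 6.708204) ≈ -0.67572
θ = arccos(-0.67572) ≈ 132.5°

132.5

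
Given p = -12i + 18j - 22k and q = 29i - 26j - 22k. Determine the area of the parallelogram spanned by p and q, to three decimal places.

1339.675

i: 18·(-22) - (-22)·(-26) = -396 - 572 = -968
j: (-22)·29 - (-12)·(-22) = -638 - 264 = -902
k: (-12)·(-26) - 18·29 = 312 - 522 = -210
p × q = (-968, -902, -210)
|p × q| = √((-968)² + (-902)² + (-210)²) = √1794728 ≈ 1339.6746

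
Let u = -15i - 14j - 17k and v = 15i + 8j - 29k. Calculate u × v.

i: (-14)·(-29) - (-17)·8 = 406 - (-136) = 542
j: (-17)·15 - (-15)·(-29) = -255 - 435 = -690
k: (-15)·8 - (-14)·15 = -120 - (-210) = 90
u × v = (542, -690, 90)

(542, -690, 90)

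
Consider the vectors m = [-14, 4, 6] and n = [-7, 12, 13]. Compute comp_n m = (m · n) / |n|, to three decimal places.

11.773

m · n = (-14)·(-7) + 4·12 + 6·13 = 98 + 48 + 78 = 224
|n| = √(49 + 144 + 169) = √362 ≈ 19.0263
comp_n m = 224 / √362 ≈ 11.773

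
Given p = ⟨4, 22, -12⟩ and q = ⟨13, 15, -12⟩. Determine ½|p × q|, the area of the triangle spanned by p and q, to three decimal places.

132.095

i: 22·(-12) - (-12)·15 = -264 - (-180) = -84
j: (-12)·13 - 4·(-12) = -156 - (-48) = -108
k: 4·15 - 22·13 = 60 - 286 = -226
p × q = (-84, -108, -226)
|p × q| = √((-84)² + (-108)² + (-226)²) = √69796 ≈ 264.1893
area = ½ · 264.1893 ≈ 132.095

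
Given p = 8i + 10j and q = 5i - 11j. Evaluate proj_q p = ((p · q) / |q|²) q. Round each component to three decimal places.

(-2.397, 5.274)

p · q = 8·5 + 10·(-11) = 40 - 110 = -70
|q|² = 25 + 121 = 146
proj_q p = (-70/146) · (5, -11) ≈ (-2.397, 5.274)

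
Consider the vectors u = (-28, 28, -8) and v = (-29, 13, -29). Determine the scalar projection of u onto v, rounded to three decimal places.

u · v = (-28)·(-29) + 28·13 + (-8)·(-29) = 812 + 364 + 232 = 1408
|v| = √(841 + 169 + 841) = √1851 ≈ 43.0232
comp_v u = 1408 / √1851 ≈ 32.726

32.726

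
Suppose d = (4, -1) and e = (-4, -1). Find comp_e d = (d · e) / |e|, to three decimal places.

-3.638

d · e = 4·(-4) + (-1)·(-1) = -16 + 1 = -15
|e| = √(16 + 1) = √17 ≈ 4.1231
comp_e d = -15 / √17 ≈ -3.638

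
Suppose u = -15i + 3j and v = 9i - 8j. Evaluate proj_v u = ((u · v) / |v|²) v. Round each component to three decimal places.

u · v = (-15)·9 + 3·(-8) = -135 - 24 = -159
|v|² = 81 + 64 = 145
proj_v u = (-159/145) · (9, -8) ≈ (-9.869, 8.772)

(-9.869, 8.772)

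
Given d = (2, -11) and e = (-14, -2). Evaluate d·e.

d · e = 2·(-14) + (-11)·(-2) = -28 + 22 = -6

-6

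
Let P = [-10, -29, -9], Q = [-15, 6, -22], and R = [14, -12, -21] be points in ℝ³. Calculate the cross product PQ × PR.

PQ = (-5, 35, -13)
PR = (24, 17, -12)
i: 35·(-12) - (-13)·17 = -420 - (-221) = -199
j: (-13)·24 - (-5)·(-12) = -312 - 60 = -372
k: (-5)·17 - 35·24 = -85 - 840 = -925
PQ × PR = (-199, -372, -925)

(-199, -372, -925)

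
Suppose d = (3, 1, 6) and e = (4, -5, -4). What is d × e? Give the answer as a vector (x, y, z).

i: 1·(-4) - 6·(-5) = -4 - (-30) = 26
j: 6·4 - 3·(-4) = 24 - (-12) = 36
k: 3·(-5) - 1·4 = -15 - 4 = -19
d × e = (26, 36, -19)

(26, 36, -19)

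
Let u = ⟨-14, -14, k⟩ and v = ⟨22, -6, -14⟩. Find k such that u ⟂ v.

u · v = (-14)·22 + (-14)·(-6) + k·(-14) = -224 - 14k
Set equal to 0: -14k = 224, so k = -16.

-16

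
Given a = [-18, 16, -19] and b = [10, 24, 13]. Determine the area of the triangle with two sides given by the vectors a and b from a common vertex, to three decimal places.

445.336

i: 16·13 - (-19)·24 = 208 - (-456) = 664
j: (-19)·10 - (-18)·13 = -190 - (-234) = 44
k: (-18)·24 - 16·10 = -432 - 160 = -592
a × b = (664, 44, -592)
|a × b| = √(664² + 44² + (-592)²) = √793296 ≈ 890.6717
area = ½ · 890.6717 ≈ 445.336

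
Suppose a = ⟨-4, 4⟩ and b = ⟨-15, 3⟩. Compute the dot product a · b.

a · b = (-4)·(-15) + 4·3 = 60 + 12 = 72

72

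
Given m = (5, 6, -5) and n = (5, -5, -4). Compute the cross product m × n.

i: 6·(-4) - (-5)·(-5) = -24 - 25 = -49
j: (-5)·5 - 5·(-4) = -25 - (-20) = -5
k: 5·(-5) - 6·5 = -25 - 30 = -55
m × n = (-49, -5, -55)

(-49, -5, -55)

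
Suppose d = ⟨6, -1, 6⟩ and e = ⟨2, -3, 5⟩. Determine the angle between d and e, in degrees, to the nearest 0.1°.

d · e = 6·2 + (-1)·(-3) + 6·5 = 12 + 3 + 30 = 45
|d|² = 36 + 1 + 36 = 73,  |d| = √73 ≈ 8.544004
|e|² = 4 + 9 + 25 = 38,  |e| = √38 ≈ 6.164414
cos θ = 45 / (8.544004 · 6.164414) ≈ 0.85440
θ = arccos(0.85440) ≈ 31.3°

31.3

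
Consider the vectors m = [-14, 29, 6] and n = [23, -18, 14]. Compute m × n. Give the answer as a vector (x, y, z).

i: 29·14 - 6·(-18) = 406 - (-108) = 514
j: 6·23 - (-14)·14 = 138 - (-196) = 334
k: (-14)·(-18) - 29·23 = 252 - 667 = -415
m × n = (514, 334, -415)

(514, 334, -415)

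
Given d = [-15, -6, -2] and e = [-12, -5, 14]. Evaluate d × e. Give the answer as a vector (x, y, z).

i: (-6)·14 - (-2)·(-5) = -84 - 10 = -94
j: (-2)·(-12) - (-15)·14 = 24 - (-210) = 234
k: (-15)·(-5) - (-6)·(-12) = 75 - 72 = 3
d × e = (-94, 234, 3)

(-94, 234, 3)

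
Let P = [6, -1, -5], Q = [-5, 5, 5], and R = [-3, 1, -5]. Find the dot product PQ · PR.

111

PQ = Q − P = (-11, 6, 10)
PR = R − P = (-9, 2, 0)
PQ · PR = (-11)·(-9) + 6·2 + 10·0 = 99 + 12 + 0 = 111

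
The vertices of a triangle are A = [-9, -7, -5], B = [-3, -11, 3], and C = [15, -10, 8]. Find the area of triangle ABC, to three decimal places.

AB = (6, -4, 8),  AC = (24, -3, 13)
i: (-4)·13 - 8·(-3) = -52 - (-24) = -28
j: 8·24 - 6·13 = 192 - 78 = 114
k: 6·(-3) - (-4)·24 = -18 - (-96) = 78
AB × AC = (-28, 114, 78)
|AB × AC| = √19864 ≈ 140.9397
area = ½ · 140.9397 ≈ 70.470

70.470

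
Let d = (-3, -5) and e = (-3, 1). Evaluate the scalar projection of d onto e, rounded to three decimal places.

d · e = (-3)·(-3) + (-5)·1 = 9 - 5 = 4
|e| = √(9 + 1) = √10 ≈ 3.1623
comp_e d = 4 / √10 ≈ 1.265

1.265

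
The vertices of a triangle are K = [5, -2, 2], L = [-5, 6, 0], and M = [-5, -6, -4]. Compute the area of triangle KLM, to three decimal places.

69.166

KL = (-10, 8, -2),  KM = (-10, -4, -6)
i: 8·(-6) - (-2)·(-4) = -48 - 8 = -56
j: (-2)·(-10) - (-10)·(-6) = 20 - 60 = -40
k: (-10)·(-4) - 8·(-10) = 40 - (-80) = 120
KL × KM = (-56, -40, 120)
|KL × KM| = √19136 ≈ 138.3329
area = ½ · 138.3329 ≈ 69.166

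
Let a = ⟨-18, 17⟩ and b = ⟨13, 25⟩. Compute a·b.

191

a · b = (-18)·13 + 17·25 = -234 + 425 = 191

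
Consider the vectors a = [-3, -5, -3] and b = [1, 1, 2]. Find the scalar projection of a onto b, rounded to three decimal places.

a · b = (-3)·1 + (-5)·1 + (-3)·2 = -3 - 5 - 6 = -14
|b| = √(1 + 1 + 4) = √6 ≈ 2.4495
comp_b a = -14 / √6 ≈ -5.715

-5.715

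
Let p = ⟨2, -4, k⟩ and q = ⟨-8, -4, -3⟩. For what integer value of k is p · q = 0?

0

p · q = 2·(-8) + (-4)·(-4) + k·(-3) = 0 - 3k
Set equal to 0: -3k = 0, so k = 0.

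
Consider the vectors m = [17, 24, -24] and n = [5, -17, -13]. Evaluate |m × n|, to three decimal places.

i: 24·(-13) - (-24)·(-17) = -312 - 408 = -720
j: (-24)·5 - 17·(-13) = -120 - (-221) = 101
k: 17·(-17) - 24·5 = -289 - 120 = -409
m × n = (-720, 101, -409)
|m × n| = √((-720)² + 101² + (-409)²) = √695882 ≈ 834.1954

834.195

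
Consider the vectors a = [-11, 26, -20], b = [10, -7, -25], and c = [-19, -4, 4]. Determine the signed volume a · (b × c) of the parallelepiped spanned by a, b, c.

16178

b × c:
i: (-7)·4 - (-25)·(-4) = -28 - 100 = -128
j: (-25)·(-19) - 10·4 = 475 - 40 = 435
k: 10·(-4) - (-7)·(-19) = -40 - 133 = -173
b × c = (-128, 435, -173)
a · (b × c) = (-11)·(-128) + 26·435 + (-20)·(-173) = 1408 + 11310 + 3460 = 16178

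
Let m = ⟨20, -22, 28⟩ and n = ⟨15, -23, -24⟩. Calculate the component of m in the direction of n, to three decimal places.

m · n = 20·15 + (-22)·(-23) + 28·(-24) = 300 + 506 - 672 = 134
|n| = √(225 + 529 + 576) = √1330 ≈ 36.4692
comp_n m = 134 / √1330 ≈ 3.674

3.674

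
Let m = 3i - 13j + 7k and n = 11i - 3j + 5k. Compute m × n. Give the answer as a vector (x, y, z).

(-44, 62, 134)

i: (-13)·5 - 7·(-3) = -65 - (-21) = -44
j: 7·11 - 3·5 = 77 - 15 = 62
k: 3·(-3) - (-13)·11 = -9 - (-143) = 134
m × n = (-44, 62, 134)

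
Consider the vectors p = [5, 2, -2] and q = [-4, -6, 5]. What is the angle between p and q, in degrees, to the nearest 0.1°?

p · q = 5·(-4) + 2·(-6) + (-2)·5 = -20 - 12 - 10 = -42
|p|² = 25 + 4 + 4 = 33,  |p| = √33 ≈ 5.744563
|q|² = 16 + 36 + 25 = 77,  |q| = √77 ≈ 8.774964
cos θ = -42 / (5.744563 · 8.774964) ≈ -0.83320
θ = arccos(-0.83320) ≈ 146.4°

146.4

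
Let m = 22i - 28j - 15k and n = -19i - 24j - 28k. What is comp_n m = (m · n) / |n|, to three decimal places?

m · n = 22·(-19) + (-28)·(-24) + (-15)·(-28) = -418 + 672 + 420 = 674
|n| = √(361 + 576 + 784) = √1721 ≈ 41.4849
comp_n m = 674 / √1721 ≈ 16.247

16.247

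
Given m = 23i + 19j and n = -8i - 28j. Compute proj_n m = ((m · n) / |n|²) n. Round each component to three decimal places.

(6.755, 23.642)

m · n = 23·(-8) + 19·(-28) = -184 - 532 = -716
|n|² = 64 + 784 = 848
proj_n m = (-716/848) · (-8, -28) ≈ (6.755, 23.642)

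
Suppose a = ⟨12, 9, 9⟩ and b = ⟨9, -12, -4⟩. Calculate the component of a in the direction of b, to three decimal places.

-2.319

a · b = 12·9 + 9·(-12) + 9·(-4) = 108 - 108 - 36 = -36
|b| = √(81 + 144 + 16) = √241 ≈ 15.5242
comp_b a = -36 / √241 ≈ -2.319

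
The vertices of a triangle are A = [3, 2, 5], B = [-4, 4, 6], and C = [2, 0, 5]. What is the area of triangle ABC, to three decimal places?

AB = (-7, 2, 1),  AC = (-1, -2, 0)
i: 2·0 - 1·(-2) = 0 - (-2) = 2
j: 1·(-1) - (-7)·0 = -1 - 0 = -1
k: (-7)·(-2) - 2·(-1) = 14 - (-2) = 16
AB × AC = (2, -1, 16)
|AB × AC| = √261 ≈ 16.1555
area = ½ · 16.1555 ≈ 8.078

8.078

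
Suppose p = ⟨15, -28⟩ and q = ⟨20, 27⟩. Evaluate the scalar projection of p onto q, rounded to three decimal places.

-13.571

p · q = 15·20 + (-28)·27 = 300 - 756 = -456
|q| = √(400 + 729) = √1129 ≈ 33.6006
comp_q p = -456 / √1129 ≈ -13.571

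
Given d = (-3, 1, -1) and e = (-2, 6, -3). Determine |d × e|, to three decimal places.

17.720

i: 1·(-3) - (-1)·6 = -3 - (-6) = 3
j: (-1)·(-2) - (-3)·(-3) = 2 - 9 = -7
k: (-3)·6 - 1·(-2) = -18 - (-2) = -16
d × e = (3, -7, -16)
|d × e| = √(3² + (-7)² + (-16)²) = √314 ≈ 17.7200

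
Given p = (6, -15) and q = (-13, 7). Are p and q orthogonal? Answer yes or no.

no

p · q = 6·(-13) + (-15)·7 = -78 - 105 = -183
Nonzero, so the vectors are not orthogonal.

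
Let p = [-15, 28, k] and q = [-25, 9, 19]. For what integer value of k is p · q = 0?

-33

p · q = (-15)·(-25) + 28·9 + k·19 = 627 + 19k
Set equal to 0: 19k = -627, so k = -33.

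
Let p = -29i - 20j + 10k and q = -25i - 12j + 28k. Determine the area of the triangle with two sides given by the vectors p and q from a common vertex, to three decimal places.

i: (-20)·28 - 10·(-12) = -560 - (-120) = -440
j: 10·(-25) - (-29)·28 = -250 - (-812) = 562
k: (-29)·(-12) - (-20)·(-25) = 348 - 500 = -152
p × q = (-440, 562, -152)
|p × q| = √((-440)² + 562² + (-152)²) = √532548 ≈ 729.7589
area = ½ · 729.7589 ≈ 364.879

364.879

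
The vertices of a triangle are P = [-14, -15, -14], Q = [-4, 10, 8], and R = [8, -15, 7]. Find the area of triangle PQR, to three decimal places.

404.104

PQ = (10, 25, 22),  PR = (22, 0, 21)
i: 25·21 - 22·0 = 525 - 0 = 525
j: 22·22 - 10·21 = 484 - 210 = 274
k: 10·0 - 25·22 = 0 - 550 = -550
PQ × PR = (525, 274, -550)
|PQ × PR| = √653201 ≈ 808.2085
area = ½ · 808.2085 ≈ 404.104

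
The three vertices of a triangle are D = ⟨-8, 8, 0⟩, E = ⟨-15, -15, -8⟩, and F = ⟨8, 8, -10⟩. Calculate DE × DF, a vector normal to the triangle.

DE = (-7, -23, -8)
DF = (16, 0, -10)
i: (-23)·(-10) - (-8)·0 = 230 - 0 = 230
j: (-8)·16 - (-7)·(-10) = -128 - 70 = -198
k: (-7)·0 - (-23)·16 = 0 - (-368) = 368
DE × DF = (230, -198, 368)

(230, -198, 368)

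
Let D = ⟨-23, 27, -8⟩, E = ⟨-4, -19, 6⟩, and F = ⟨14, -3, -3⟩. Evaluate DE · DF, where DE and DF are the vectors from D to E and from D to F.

2153

DE = E − D = (19, -46, 14)
DF = F − D = (37, -30, 5)
DE · DF = 19·37 + (-46)·(-30) + 14·5 = 703 + 1380 + 70 = 2153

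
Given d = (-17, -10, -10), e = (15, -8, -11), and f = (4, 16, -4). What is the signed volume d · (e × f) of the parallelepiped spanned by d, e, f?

-6416

e × f:
i: (-8)·(-4) - (-11)·16 = 32 - (-176) = 208
j: (-11)·4 - 15·(-4) = -44 - (-60) = 16
k: 15·16 - (-8)·4 = 240 - (-32) = 272
e × f = (208, 16, 272)
d · (e × f) = (-17)·208 + (-10)·16 + (-10)·272 = -3536 - 160 - 2720 = -6416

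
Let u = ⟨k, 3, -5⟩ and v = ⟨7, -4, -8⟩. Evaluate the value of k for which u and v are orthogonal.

u · v = k·7 + 3·(-4) + (-5)·(-8) = 28 + 7k
Set equal to 0: 7k = -28, so k = -4.

-4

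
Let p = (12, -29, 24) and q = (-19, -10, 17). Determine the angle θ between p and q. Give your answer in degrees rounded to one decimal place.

p · q = 12·(-19) + (-29)·(-10) + 24·17 = -228 + 290 + 408 = 470
|p|² = 144 + 841 + 576 = 1561,  |p| = √1561 ≈ 39.509493
|q|² = 361 + 100 + 289 = 750,  |q| = √750 ≈ 27.386128
cos θ = 470 / (39.509493 · 27.386128) ≈ 0.43438
θ = arccos(0.43438) ≈ 64.3°

64.3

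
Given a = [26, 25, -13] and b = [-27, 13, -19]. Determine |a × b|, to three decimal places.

i: 25·(-19) - (-13)·13 = -475 - (-169) = -306
j: (-13)·(-27) - 26·(-19) = 351 - (-494) = 845
k: 26·13 - 25·(-27) = 338 - (-675) = 1013
a × b = (-306, 845, 1013)
|a × b| = √((-306)² + 845² + 1013²) = √1833830 ≈ 1354.1898

1354.190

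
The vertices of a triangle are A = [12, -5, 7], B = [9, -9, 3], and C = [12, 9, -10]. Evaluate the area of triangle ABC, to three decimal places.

70.251

AB = (-3, -4, -4),  AC = (0, 14, -17)
i: (-4)·(-17) - (-4)·14 = 68 - (-56) = 124
j: (-4)·0 - (-3)·(-17) = 0 - 51 = -51
k: (-3)·14 - (-4)·0 = -42 - 0 = -42
AB × AC = (124, -51, -42)
|AB × AC| = √19741 ≈ 140.5027
area = ½ · 140.5027 ≈ 70.251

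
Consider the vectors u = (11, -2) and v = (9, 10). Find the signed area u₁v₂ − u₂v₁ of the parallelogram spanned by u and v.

11·10 - (-2)·9 = 110 - (-18) = 128

128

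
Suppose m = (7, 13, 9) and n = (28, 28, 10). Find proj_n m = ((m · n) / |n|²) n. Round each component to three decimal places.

m · n = 7·28 + 13·28 + 9·10 = 196 + 364 + 90 = 650
|n|² = 784 + 784 + 100 = 1668
proj_n m = (650/1668) · (28, 28, 10) ≈ (10.911, 10.911, 3.897)

(10.911, 10.911, 3.897)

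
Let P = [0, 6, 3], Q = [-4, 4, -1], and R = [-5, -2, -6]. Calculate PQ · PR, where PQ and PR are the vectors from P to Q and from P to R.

PQ = Q − P = (-4, -2, -4)
PR = R − P = (-5, -8, -9)
PQ · PR = (-4)·(-5) + (-2)·(-8) + (-4)·(-9) = 20 + 16 + 36 = 72

72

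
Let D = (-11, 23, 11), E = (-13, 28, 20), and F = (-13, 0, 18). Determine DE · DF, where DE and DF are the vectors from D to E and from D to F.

-48

DE = E − D = (-2, 5, 9)
DF = F − D = (-2, -23, 7)
DE · DF = (-2)·(-2) + 5·(-23) + 9·7 = 4 - 115 + 63 = -48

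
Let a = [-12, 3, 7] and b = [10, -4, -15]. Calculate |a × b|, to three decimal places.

i: 3·(-15) - 7·(-4) = -45 - (-28) = -17
j: 7·10 - (-12)·(-15) = 70 - 180 = -110
k: (-12)·(-4) - 3·10 = 48 - 30 = 18
a × b = (-17, -110, 18)
|a × b| = √((-17)² + (-110)² + 18²) = √12713 ≈ 112.7519

112.752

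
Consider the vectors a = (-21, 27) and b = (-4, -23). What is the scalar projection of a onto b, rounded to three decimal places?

-23.003

a · b = (-21)·(-4) + 27·(-23) = 84 - 621 = -537
|b| = √(16 + 529) = √545 ≈ 23.3452
comp_b a = -537 / √545 ≈ -23.003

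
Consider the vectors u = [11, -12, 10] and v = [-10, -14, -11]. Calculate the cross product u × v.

(272, 21, -274)

i: (-12)·(-11) - 10·(-14) = 132 - (-140) = 272
j: 10·(-10) - 11·(-11) = -100 - (-121) = 21
k: 11·(-14) - (-12)·(-10) = -154 - 120 = -274
u × v = (272, 21, -274)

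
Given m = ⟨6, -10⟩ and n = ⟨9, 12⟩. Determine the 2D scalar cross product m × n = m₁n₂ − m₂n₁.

162

6·12 - (-10)·9 = 72 - (-90) = 162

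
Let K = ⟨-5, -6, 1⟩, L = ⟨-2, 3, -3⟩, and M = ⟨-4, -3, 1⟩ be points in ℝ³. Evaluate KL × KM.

KL = (3, 9, -4)
KM = (1, 3, 0)
i: 9·0 - (-4)·3 = 0 - (-12) = 12
j: (-4)·1 - 3·0 = -4 - 0 = -4
k: 3·3 - 9·1 = 9 - 9 = 0
KL × KM = (12, -4, 0)

(12, -4, 0)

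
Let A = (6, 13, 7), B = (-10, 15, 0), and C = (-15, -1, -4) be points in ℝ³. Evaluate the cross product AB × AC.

(-120, -29, 266)

AB = (-16, 2, -7)
AC = (-21, -14, -11)
i: 2·(-11) - (-7)·(-14) = -22 - 98 = -120
j: (-7)·(-21) - (-16)·(-11) = 147 - 176 = -29
k: (-16)·(-14) - 2·(-21) = 224 - (-42) = 266
AB × AC = (-120, -29, 266)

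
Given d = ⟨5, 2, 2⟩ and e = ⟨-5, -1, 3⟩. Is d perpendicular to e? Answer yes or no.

no

d · e = 5·(-5) + 2·(-1) + 2·3 = -25 - 2 + 6 = -21
Nonzero, so the vectors are not orthogonal.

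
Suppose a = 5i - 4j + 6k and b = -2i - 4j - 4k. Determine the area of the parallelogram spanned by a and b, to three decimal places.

49.477

i: (-4)·(-4) - 6·(-4) = 16 - (-24) = 40
j: 6·(-2) - 5·(-4) = -12 - (-20) = 8
k: 5·(-4) - (-4)·(-2) = -20 - 8 = -28
a × b = (40, 8, -28)
|a × b| = √(40² + 8² + (-28)²) = √2448 ≈ 49.4773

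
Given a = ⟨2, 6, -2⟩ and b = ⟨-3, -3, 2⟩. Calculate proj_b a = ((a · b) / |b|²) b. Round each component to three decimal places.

(3.818, 3.818, -2.545)

a · b = 2·(-3) + 6·(-3) + (-2)·2 = -6 - 18 - 4 = -28
|b|² = 9 + 9 + 4 = 22
proj_b a = (-28/22) · (-3, -3, 2) ≈ (3.818, 3.818, -2.545)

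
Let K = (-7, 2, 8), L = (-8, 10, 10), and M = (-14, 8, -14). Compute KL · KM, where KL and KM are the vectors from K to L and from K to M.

KL = L − K = (-1, 8, 2)
KM = M − K = (-7, 6, -22)
KL · KM = (-1)·(-7) + 8·6 + 2·(-22) = 7 + 48 - 44 = 11

11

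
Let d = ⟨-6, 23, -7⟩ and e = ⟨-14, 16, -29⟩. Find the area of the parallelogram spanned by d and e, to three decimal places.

604.050

i: 23·(-29) - (-7)·16 = -667 - (-112) = -555
j: (-7)·(-14) - (-6)·(-29) = 98 - 174 = -76
k: (-6)·16 - 23·(-14) = -96 - (-322) = 226
d × e = (-555, -76, 226)
|d × e| = √((-555)² + (-76)² + 226²) = √364877 ≈ 604.0505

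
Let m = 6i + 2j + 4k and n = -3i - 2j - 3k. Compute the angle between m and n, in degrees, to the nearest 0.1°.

m · n = 6·(-3) + 2·(-2) + 4·(-3) = -18 - 4 - 12 = -34
|m|² = 36 + 4 + 16 = 56,  |m| = √56 ≈ 7.483315
|n|² = 9 + 4 + 9 = 22,  |n| = √22 ≈ 4.690416
cos θ = -34 / (7.483315 · 4.690416) ≈ -0.96866
θ = arccos(-0.96866) ≈ 165.6°

165.6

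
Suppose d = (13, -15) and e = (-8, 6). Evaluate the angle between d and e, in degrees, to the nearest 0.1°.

d · e = 13·(-8) + (-15)·6 = -104 - 90 = -194
|d|² = 169 + 225 = 394,  |d| = √394 ≈ 19.849433
|e|² = 64 + 36 = 100,  |e| = √100 ≈ 10.000000
cos θ = -194 / (19.849433 · 10.000000) ≈ -0.97736
θ = arccos(-0.97736) ≈ 167.8°

167.8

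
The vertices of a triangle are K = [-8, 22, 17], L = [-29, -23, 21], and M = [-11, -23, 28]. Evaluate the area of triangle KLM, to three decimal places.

448.131

KL = (-21, -45, 4),  KM = (-3, -45, 11)
i: (-45)·11 - 4·(-45) = -495 - (-180) = -315
j: 4·(-3) - (-21)·11 = -12 - (-231) = 219
k: (-21)·(-45) - (-45)·(-3) = 945 - 135 = 810
KL × KM = (-315, 219, 810)
|KL × KM| = √803286 ≈ 896.2622
area = ½ · 896.2622 ≈ 448.131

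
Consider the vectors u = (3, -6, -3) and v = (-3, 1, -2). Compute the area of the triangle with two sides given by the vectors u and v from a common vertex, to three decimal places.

12.990

i: (-6)·(-2) - (-3)·1 = 12 - (-3) = 15
j: (-3)·(-3) - 3·(-2) = 9 - (-6) = 15
k: 3·1 - (-6)·(-3) = 3 - 18 = -15
u × v = (15, 15, -15)
|u × v| = √(15² + 15² + (-15)²) = √675 ≈ 25.9808
area = ½ · 25.9808 ≈ 12.990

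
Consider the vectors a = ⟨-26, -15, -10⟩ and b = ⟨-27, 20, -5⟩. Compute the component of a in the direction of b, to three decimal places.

13.306

a · b = (-26)·(-27) + (-15)·20 + (-10)·(-5) = 702 - 300 + 50 = 452
|b| = √(729 + 400 + 25) = √1154 ≈ 33.9706
comp_b a = 452 / √1154 ≈ 13.306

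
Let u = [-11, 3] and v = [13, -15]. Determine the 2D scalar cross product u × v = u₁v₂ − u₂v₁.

126

(-11)·(-15) - 3·13 = 165 - 39 = 126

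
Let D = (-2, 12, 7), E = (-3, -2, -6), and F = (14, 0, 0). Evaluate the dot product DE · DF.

243

DE = E − D = (-1, -14, -13)
DF = F − D = (16, -12, -7)
DE · DF = (-1)·16 + (-14)·(-12) + (-13)·(-7) = -16 + 168 + 91 = 243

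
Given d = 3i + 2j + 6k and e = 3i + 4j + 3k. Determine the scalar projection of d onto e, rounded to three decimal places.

6.002

d · e = 3·3 + 2·4 + 6·3 = 9 + 8 + 18 = 35
|e| = √(9 + 16 + 9) = √34 ≈ 5.8310
comp_e d = 35 / √34 ≈ 6.002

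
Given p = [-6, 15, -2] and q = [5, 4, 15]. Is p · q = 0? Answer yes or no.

yes

p · q = (-6)·5 + 15·4 + (-2)·15 = -30 + 60 - 30 = 0
Zero, so the vectors are orthogonal.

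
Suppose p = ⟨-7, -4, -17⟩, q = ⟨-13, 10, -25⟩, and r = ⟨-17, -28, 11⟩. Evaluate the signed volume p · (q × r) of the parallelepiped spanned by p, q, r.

q × r:
i: 10·11 - (-25)·(-28) = 110 - 700 = -590
j: (-25)·(-17) - (-13)·11 = 425 - (-143) = 568
k: (-13)·(-28) - 10·(-17) = 364 - (-170) = 534
q × r = (-590, 568, 534)
p · (q × r) = (-7)·(-590) + (-4)·568 + (-17)·534 = 4130 - 2272 - 9078 = -7220

-7220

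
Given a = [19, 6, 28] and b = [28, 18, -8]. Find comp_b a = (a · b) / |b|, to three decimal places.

12.151

a · b = 19·28 + 6·18 + 28·(-8) = 532 + 108 - 224 = 416
|b| = √(784 + 324 + 64) = √1172 ≈ 34.2345
comp_b a = 416 / √1172 ≈ 12.151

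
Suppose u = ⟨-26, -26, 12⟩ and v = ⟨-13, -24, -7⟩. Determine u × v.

i: (-26)·(-7) - 12·(-24) = 182 - (-288) = 470
j: 12·(-13) - (-26)·(-7) = -156 - 182 = -338
k: (-26)·(-24) - (-26)·(-13) = 624 - 338 = 286
u × v = (470, -338, 286)

(470, -338, 286)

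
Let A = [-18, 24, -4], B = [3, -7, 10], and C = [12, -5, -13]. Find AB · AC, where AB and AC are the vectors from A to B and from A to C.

AB = B − A = (21, -31, 14)
AC = C − A = (30, -29, -9)
AB · AC = 21·30 + (-31)·(-29) + 14·(-9) = 630 + 899 - 126 = 1403

1403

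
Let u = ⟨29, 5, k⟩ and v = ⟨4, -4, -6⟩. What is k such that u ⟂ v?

16

u · v = 29·4 + 5·(-4) + k·(-6) = 96 - 6k
Set equal to 0: -6k = -96, so k = 16.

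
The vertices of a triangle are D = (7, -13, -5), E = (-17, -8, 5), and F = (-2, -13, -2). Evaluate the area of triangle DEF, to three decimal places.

25.367

DE = (-24, 5, 10),  DF = (-9, 0, 3)
i: 5·3 - 10·0 = 15 - 0 = 15
j: 10·(-9) - (-24)·3 = -90 - (-72) = -18
k: (-24)·0 - 5·(-9) = 0 - (-45) = 45
DE × DF = (15, -18, 45)
|DE × DF| = √2574 ≈ 50.7346
area = ½ · 50.7346 ≈ 25.367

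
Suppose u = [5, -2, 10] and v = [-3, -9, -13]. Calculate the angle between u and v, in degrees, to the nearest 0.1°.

134.0

u · v = 5·(-3) + (-2)·(-9) + 10·(-13) = -15 + 18 - 130 = -127
|u|² = 25 + 4 + 100 = 129,  |u| = √129 ≈ 11.357817
|v|² = 9 + 81 + 169 = 259,  |v| = √259 ≈ 16.093477
cos θ = -127 / (11.357817 · 16.093477) ≈ -0.69480
θ = arccos(-0.69480) ≈ 134.0°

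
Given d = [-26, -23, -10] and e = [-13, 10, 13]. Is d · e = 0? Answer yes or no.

no

d · e = (-26)·(-13) + (-23)·10 + (-10)·13 = 338 - 230 - 130 = -22
Nonzero, so the vectors are not orthogonal.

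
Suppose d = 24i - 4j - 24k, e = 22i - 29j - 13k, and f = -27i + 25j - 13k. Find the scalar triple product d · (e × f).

19892

e × f:
i: (-29)·(-13) - (-13)·25 = 377 - (-325) = 702
j: (-13)·(-27) - 22·(-13) = 351 - (-286) = 637
k: 22·25 - (-29)·(-27) = 550 - 783 = -233
e × f = (702, 637, -233)
d · (e × f) = 24·702 + (-4)·637 + (-24)·(-233) = 16848 - 2548 + 5592 = 19892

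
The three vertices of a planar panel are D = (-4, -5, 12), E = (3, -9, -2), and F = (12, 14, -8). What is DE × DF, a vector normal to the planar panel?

DE = (7, -4, -14)
DF = (16, 19, -20)
i: (-4)·(-20) - (-14)·19 = 80 - (-266) = 346
j: (-14)·16 - 7·(-20) = -224 - (-140) = -84
k: 7·19 - (-4)·16 = 133 - (-64) = 197
DE × DF = (346, -84, 197)

(346, -84, 197)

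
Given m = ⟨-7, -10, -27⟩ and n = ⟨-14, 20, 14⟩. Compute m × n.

(400, 476, -280)

i: (-10)·14 - (-27)·20 = -140 - (-540) = 400
j: (-27)·(-14) - (-7)·14 = 378 - (-98) = 476
k: (-7)·20 - (-10)·(-14) = -140 - 140 = -280
m × n = (400, 476, -280)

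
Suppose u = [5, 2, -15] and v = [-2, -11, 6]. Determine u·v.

u · v = 5·(-2) + 2·(-11) + (-15)·6 = -10 - 22 - 90 = -122

-122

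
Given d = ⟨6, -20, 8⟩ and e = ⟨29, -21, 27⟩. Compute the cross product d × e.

i: (-20)·27 - 8·(-21) = -540 - (-168) = -372
j: 8·29 - 6·27 = 232 - 162 = 70
k: 6·(-21) - (-20)·29 = -126 - (-580) = 454
d × e = (-372, 70, 454)

(-372, 70, 454)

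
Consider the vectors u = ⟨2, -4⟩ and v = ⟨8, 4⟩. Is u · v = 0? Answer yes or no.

yes

u · v = 2·8 + (-4)·4 = 16 - 16 = 0
Zero, so the vectors are orthogonal.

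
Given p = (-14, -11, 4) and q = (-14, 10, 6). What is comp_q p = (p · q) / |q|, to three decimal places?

p · q = (-14)·(-14) + (-11)·10 + 4·6 = 196 - 110 + 24 = 110
|q| = √(196 + 100 + 36) = √332 ≈ 18.2209
comp_q p = 110 / √332 ≈ 6.037

6.037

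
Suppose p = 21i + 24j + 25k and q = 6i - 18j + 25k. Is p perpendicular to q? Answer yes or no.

no

p · q = 21·6 + 24·(-18) + 25·25 = 126 - 432 + 625 = 319
Nonzero, so the vectors are not orthogonal.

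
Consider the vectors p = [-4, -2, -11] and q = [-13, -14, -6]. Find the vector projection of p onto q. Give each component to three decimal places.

(-4.733, -5.097, -2.185)

p · q = (-4)·(-13) + (-2)·(-14) + (-11)·(-6) = 52 + 28 + 66 = 146
|q|² = 169 + 196 + 36 = 401
proj_q p = (146/401) · (-13, -14, -6) ≈ (-4.733, -5.097, -2.185)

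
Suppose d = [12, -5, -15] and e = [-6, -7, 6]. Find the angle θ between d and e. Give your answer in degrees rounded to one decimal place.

d · e = 12·(-6) + (-5)·(-7) + (-15)·6 = -72 + 35 - 90 = -127
|d|² = 144 + 25 + 225 = 394,  |d| = √394 ≈ 19.849433
|e|² = 36 + 49 + 36 = 121,  |e| = √121 ≈ 11.000000
cos θ = -127 / (19.849433 · 11.000000) ≈ -0.58165
θ = arccos(-0.58165) ≈ 125.6°

125.6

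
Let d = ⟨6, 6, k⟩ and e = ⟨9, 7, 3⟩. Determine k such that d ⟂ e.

d · e = 6·9 + 6·7 + k·3 = 96 + 3k
Set equal to 0: 3k = -96, so k = -32.

-32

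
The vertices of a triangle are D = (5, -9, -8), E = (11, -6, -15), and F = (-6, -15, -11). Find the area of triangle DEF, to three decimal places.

DE = (6, 3, -7),  DF = (-11, -6, -3)
i: 3·(-3) - (-7)·(-6) = -9 - 42 = -51
j: (-7)·(-11) - 6·(-3) = 77 - (-18) = 95
k: 6·(-6) - 3·(-11) = -36 - (-33) = -3
DE × DF = (-51, 95, -3)
|DE × DF| = √11635 ≈ 107.8657
area = ½ · 107.8657 ≈ 53.933

53.933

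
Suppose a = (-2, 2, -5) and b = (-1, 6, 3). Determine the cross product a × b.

i: 2·3 - (-5)·6 = 6 - (-30) = 36
j: (-5)·(-1) - (-2)·3 = 5 - (-6) = 11
k: (-2)·6 - 2·(-1) = -12 - (-2) = -10
a × b = (36, 11, -10)

(36, 11, -10)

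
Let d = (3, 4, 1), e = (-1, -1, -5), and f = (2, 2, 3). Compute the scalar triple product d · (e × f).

-7

e × f:
i: (-1)·3 - (-5)·2 = -3 - (-10) = 7
j: (-5)·2 - (-1)·3 = -10 - (-3) = -7
k: (-1)·2 - (-1)·2 = -2 - (-2) = 0
e × f = (7, -7, 0)
d · (e × f) = 3·7 + 4·(-7) + 1·0 = 21 - 28 + 0 = -7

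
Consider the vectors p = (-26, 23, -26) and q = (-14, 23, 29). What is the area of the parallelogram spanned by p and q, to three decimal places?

1710.650

i: 23·29 - (-26)·23 = 667 - (-598) = 1265
j: (-26)·(-14) - (-26)·29 = 364 - (-754) = 1118
k: (-26)·23 - 23·(-14) = -598 - (-322) = -276
p × q = (1265, 1118, -276)
|p × q| = √(1265² + 1118² + (-276)²) = √2926325 ≈ 1710.6505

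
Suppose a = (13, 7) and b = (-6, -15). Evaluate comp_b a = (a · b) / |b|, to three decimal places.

a · b = 13·(-6) + 7·(-15) = -78 - 105 = -183
|b| = √(36 + 225) = √261 ≈ 16.1555
comp_b a = -183 / √261 ≈ -11.327

-11.327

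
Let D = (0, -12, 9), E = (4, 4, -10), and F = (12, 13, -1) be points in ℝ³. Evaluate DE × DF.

DE = (4, 16, -19)
DF = (12, 25, -10)
i: 16·(-10) - (-19)·25 = -160 - (-475) = 315
j: (-19)·12 - 4·(-10) = -228 - (-40) = -188
k: 4·25 - 16·12 = 100 - 192 = -92
DE × DF = (315, -188, -92)

(315, -188, -92)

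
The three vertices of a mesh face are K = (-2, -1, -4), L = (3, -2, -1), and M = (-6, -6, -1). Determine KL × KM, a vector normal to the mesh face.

KL = (5, -1, 3)
KM = (-4, -5, 3)
i: (-1)·3 - 3·(-5) = -3 - (-15) = 12
j: 3·(-4) - 5·3 = -12 - 15 = -27
k: 5·(-5) - (-1)·(-4) = -25 - 4 = -29
KL × KM = (12, -27, -29)

(12, -27, -29)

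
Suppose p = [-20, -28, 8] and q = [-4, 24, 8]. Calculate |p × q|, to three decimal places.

i: (-28)·8 - 8·24 = -224 - 192 = -416
j: 8·(-4) - (-20)·8 = -32 - (-160) = 128
k: (-20)·24 - (-28)·(-4) = -480 - 112 = -592
p × q = (-416, 128, -592)
|p × q| = √((-416)² + 128² + (-592)²) = √539904 ≈ 734.7816

734.782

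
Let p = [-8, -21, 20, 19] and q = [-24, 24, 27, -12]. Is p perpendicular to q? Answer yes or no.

yes

p · q = (-8)·(-24) + (-21)·24 + 20·27 + 19·(-12) = 192 - 504 + 540 - 228 = 0
Zero, so the vectors are orthogonal.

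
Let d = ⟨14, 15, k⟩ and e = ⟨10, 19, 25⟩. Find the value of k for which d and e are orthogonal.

-17

d · e = 14·10 + 15·19 + k·25 = 425 + 25k
Set equal to 0: 25k = -425, so k = -17.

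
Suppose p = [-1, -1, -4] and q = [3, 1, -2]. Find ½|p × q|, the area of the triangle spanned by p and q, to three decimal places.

i: (-1)·(-2) - (-4)·1 = 2 - (-4) = 6
j: (-4)·3 - (-1)·(-2) = -12 - 2 = -14
k: (-1)·1 - (-1)·3 = -1 - (-3) = 2
p × q = (6, -14, 2)
|p × q| = √(6² + (-14)² + 2²) = √236 ≈ 15.3623
area = ½ · 15.3623 ≈ 7.681

7.681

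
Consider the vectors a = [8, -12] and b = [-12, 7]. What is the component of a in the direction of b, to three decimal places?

-12.957

a · b = 8·(-12) + (-12)·7 = -96 - 84 = -180
|b| = √(144 + 49) = √193 ≈ 13.8924
comp_b a = -180 / √193 ≈ -12.957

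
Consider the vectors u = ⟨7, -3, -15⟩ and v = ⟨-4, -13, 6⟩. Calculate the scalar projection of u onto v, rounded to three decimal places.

u · v = 7·(-4) + (-3)·(-13) + (-15)·6 = -28 + 39 - 90 = -79
|v| = √(16 + 169 + 36) = √221 ≈ 14.8661
comp_v u = -79 / √221 ≈ -5.314

-5.314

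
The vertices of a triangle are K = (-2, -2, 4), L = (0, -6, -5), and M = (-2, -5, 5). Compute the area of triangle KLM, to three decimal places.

15.819

KL = (2, -4, -9),  KM = (0, -3, 1)
i: (-4)·1 - (-9)·(-3) = -4 - 27 = -31
j: (-9)·0 - 2·1 = 0 - 2 = -2
k: 2·(-3) - (-4)·0 = -6 - 0 = -6
KL × KM = (-31, -2, -6)
|KL × KM| = √1001 ≈ 31.6386
area = ½ · 31.6386 ≈ 15.819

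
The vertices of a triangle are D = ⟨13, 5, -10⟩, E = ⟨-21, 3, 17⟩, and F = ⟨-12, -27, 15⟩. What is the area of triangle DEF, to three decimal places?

665.332

DE = (-34, -2, 27),  DF = (-25, -32, 25)
i: (-2)·25 - 27·(-32) = -50 - (-864) = 814
j: 27·(-25) - (-34)·25 = -675 - (-850) = 175
k: (-34)·(-32) - (-2)·(-25) = 1088 - 50 = 1038
DE × DF = (814, 175, 1038)
|DE × DF| = √1770665 ≈ 1330.6634
area = ½ · 1330.6634 ≈ 665.332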